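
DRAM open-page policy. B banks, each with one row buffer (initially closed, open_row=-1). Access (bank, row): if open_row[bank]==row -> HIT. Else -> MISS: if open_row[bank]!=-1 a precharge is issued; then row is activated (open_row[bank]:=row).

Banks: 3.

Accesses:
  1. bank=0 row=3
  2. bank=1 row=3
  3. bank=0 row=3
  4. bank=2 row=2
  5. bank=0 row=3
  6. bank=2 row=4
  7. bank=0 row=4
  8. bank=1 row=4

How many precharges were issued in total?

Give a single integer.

Acc 1: bank0 row3 -> MISS (open row3); precharges=0
Acc 2: bank1 row3 -> MISS (open row3); precharges=0
Acc 3: bank0 row3 -> HIT
Acc 4: bank2 row2 -> MISS (open row2); precharges=0
Acc 5: bank0 row3 -> HIT
Acc 6: bank2 row4 -> MISS (open row4); precharges=1
Acc 7: bank0 row4 -> MISS (open row4); precharges=2
Acc 8: bank1 row4 -> MISS (open row4); precharges=3

Answer: 3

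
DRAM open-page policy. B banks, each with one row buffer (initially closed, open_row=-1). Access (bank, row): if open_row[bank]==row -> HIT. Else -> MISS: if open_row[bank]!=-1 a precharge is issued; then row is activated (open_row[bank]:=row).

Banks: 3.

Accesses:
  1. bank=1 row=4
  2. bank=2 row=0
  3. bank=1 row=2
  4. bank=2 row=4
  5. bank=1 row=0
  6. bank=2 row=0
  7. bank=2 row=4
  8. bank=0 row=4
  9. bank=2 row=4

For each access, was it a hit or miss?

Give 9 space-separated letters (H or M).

Acc 1: bank1 row4 -> MISS (open row4); precharges=0
Acc 2: bank2 row0 -> MISS (open row0); precharges=0
Acc 3: bank1 row2 -> MISS (open row2); precharges=1
Acc 4: bank2 row4 -> MISS (open row4); precharges=2
Acc 5: bank1 row0 -> MISS (open row0); precharges=3
Acc 6: bank2 row0 -> MISS (open row0); precharges=4
Acc 7: bank2 row4 -> MISS (open row4); precharges=5
Acc 8: bank0 row4 -> MISS (open row4); precharges=5
Acc 9: bank2 row4 -> HIT

Answer: M M M M M M M M H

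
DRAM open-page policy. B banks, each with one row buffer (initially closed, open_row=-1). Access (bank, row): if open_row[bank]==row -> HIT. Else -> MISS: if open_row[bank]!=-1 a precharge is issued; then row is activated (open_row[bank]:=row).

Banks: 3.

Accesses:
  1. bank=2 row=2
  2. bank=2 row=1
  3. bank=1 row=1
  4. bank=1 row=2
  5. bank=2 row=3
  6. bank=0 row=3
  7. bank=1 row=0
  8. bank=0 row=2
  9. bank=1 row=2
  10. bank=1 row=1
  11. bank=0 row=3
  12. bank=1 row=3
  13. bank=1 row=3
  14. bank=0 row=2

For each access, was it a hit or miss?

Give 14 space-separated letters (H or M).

Acc 1: bank2 row2 -> MISS (open row2); precharges=0
Acc 2: bank2 row1 -> MISS (open row1); precharges=1
Acc 3: bank1 row1 -> MISS (open row1); precharges=1
Acc 4: bank1 row2 -> MISS (open row2); precharges=2
Acc 5: bank2 row3 -> MISS (open row3); precharges=3
Acc 6: bank0 row3 -> MISS (open row3); precharges=3
Acc 7: bank1 row0 -> MISS (open row0); precharges=4
Acc 8: bank0 row2 -> MISS (open row2); precharges=5
Acc 9: bank1 row2 -> MISS (open row2); precharges=6
Acc 10: bank1 row1 -> MISS (open row1); precharges=7
Acc 11: bank0 row3 -> MISS (open row3); precharges=8
Acc 12: bank1 row3 -> MISS (open row3); precharges=9
Acc 13: bank1 row3 -> HIT
Acc 14: bank0 row2 -> MISS (open row2); precharges=10

Answer: M M M M M M M M M M M M H M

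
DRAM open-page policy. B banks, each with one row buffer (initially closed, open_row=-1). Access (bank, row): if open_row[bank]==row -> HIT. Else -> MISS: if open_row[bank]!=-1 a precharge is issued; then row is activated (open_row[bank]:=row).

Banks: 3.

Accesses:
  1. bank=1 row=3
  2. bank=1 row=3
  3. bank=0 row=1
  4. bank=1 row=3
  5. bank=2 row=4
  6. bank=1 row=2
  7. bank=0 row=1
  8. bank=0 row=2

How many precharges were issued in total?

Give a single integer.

Acc 1: bank1 row3 -> MISS (open row3); precharges=0
Acc 2: bank1 row3 -> HIT
Acc 3: bank0 row1 -> MISS (open row1); precharges=0
Acc 4: bank1 row3 -> HIT
Acc 5: bank2 row4 -> MISS (open row4); precharges=0
Acc 6: bank1 row2 -> MISS (open row2); precharges=1
Acc 7: bank0 row1 -> HIT
Acc 8: bank0 row2 -> MISS (open row2); precharges=2

Answer: 2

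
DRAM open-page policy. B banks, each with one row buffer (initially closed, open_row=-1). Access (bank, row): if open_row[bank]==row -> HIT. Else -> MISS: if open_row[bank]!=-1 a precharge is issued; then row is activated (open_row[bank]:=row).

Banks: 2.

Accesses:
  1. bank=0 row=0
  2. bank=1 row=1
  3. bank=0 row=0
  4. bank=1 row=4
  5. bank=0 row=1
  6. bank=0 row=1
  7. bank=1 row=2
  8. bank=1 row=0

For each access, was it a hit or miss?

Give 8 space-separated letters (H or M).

Acc 1: bank0 row0 -> MISS (open row0); precharges=0
Acc 2: bank1 row1 -> MISS (open row1); precharges=0
Acc 3: bank0 row0 -> HIT
Acc 4: bank1 row4 -> MISS (open row4); precharges=1
Acc 5: bank0 row1 -> MISS (open row1); precharges=2
Acc 6: bank0 row1 -> HIT
Acc 7: bank1 row2 -> MISS (open row2); precharges=3
Acc 8: bank1 row0 -> MISS (open row0); precharges=4

Answer: M M H M M H M M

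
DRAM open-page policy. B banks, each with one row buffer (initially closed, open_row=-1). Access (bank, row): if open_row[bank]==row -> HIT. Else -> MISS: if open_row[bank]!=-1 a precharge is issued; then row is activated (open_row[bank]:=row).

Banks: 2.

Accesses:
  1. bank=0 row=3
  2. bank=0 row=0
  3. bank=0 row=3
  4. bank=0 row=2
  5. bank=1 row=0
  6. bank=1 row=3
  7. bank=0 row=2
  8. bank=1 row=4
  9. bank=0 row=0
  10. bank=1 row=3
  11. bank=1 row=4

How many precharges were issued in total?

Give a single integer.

Answer: 8

Derivation:
Acc 1: bank0 row3 -> MISS (open row3); precharges=0
Acc 2: bank0 row0 -> MISS (open row0); precharges=1
Acc 3: bank0 row3 -> MISS (open row3); precharges=2
Acc 4: bank0 row2 -> MISS (open row2); precharges=3
Acc 5: bank1 row0 -> MISS (open row0); precharges=3
Acc 6: bank1 row3 -> MISS (open row3); precharges=4
Acc 7: bank0 row2 -> HIT
Acc 8: bank1 row4 -> MISS (open row4); precharges=5
Acc 9: bank0 row0 -> MISS (open row0); precharges=6
Acc 10: bank1 row3 -> MISS (open row3); precharges=7
Acc 11: bank1 row4 -> MISS (open row4); precharges=8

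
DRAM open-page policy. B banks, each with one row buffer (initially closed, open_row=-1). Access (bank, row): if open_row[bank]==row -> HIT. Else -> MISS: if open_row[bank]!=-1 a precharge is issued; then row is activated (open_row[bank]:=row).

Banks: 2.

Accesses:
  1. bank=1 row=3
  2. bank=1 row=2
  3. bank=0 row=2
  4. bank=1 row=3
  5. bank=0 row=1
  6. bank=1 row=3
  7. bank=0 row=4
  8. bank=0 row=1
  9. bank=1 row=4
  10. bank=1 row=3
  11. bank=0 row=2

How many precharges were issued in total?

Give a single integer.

Acc 1: bank1 row3 -> MISS (open row3); precharges=0
Acc 2: bank1 row2 -> MISS (open row2); precharges=1
Acc 3: bank0 row2 -> MISS (open row2); precharges=1
Acc 4: bank1 row3 -> MISS (open row3); precharges=2
Acc 5: bank0 row1 -> MISS (open row1); precharges=3
Acc 6: bank1 row3 -> HIT
Acc 7: bank0 row4 -> MISS (open row4); precharges=4
Acc 8: bank0 row1 -> MISS (open row1); precharges=5
Acc 9: bank1 row4 -> MISS (open row4); precharges=6
Acc 10: bank1 row3 -> MISS (open row3); precharges=7
Acc 11: bank0 row2 -> MISS (open row2); precharges=8

Answer: 8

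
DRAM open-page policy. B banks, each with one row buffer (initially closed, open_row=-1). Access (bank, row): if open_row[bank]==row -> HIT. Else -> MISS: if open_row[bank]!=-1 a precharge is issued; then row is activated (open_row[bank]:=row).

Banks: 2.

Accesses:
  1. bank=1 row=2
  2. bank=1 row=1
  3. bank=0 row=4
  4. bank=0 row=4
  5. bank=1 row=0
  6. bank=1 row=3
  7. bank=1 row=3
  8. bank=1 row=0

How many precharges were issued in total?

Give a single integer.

Answer: 4

Derivation:
Acc 1: bank1 row2 -> MISS (open row2); precharges=0
Acc 2: bank1 row1 -> MISS (open row1); precharges=1
Acc 3: bank0 row4 -> MISS (open row4); precharges=1
Acc 4: bank0 row4 -> HIT
Acc 5: bank1 row0 -> MISS (open row0); precharges=2
Acc 6: bank1 row3 -> MISS (open row3); precharges=3
Acc 7: bank1 row3 -> HIT
Acc 8: bank1 row0 -> MISS (open row0); precharges=4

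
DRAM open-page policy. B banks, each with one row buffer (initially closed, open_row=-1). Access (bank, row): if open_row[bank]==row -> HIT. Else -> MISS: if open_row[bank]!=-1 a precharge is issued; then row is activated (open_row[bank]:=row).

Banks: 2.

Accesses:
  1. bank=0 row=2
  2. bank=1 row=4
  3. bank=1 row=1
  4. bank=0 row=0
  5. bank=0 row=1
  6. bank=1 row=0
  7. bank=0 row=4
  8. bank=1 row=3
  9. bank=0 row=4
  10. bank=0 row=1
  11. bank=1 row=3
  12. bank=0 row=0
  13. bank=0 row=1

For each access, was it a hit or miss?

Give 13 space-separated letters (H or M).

Acc 1: bank0 row2 -> MISS (open row2); precharges=0
Acc 2: bank1 row4 -> MISS (open row4); precharges=0
Acc 3: bank1 row1 -> MISS (open row1); precharges=1
Acc 4: bank0 row0 -> MISS (open row0); precharges=2
Acc 5: bank0 row1 -> MISS (open row1); precharges=3
Acc 6: bank1 row0 -> MISS (open row0); precharges=4
Acc 7: bank0 row4 -> MISS (open row4); precharges=5
Acc 8: bank1 row3 -> MISS (open row3); precharges=6
Acc 9: bank0 row4 -> HIT
Acc 10: bank0 row1 -> MISS (open row1); precharges=7
Acc 11: bank1 row3 -> HIT
Acc 12: bank0 row0 -> MISS (open row0); precharges=8
Acc 13: bank0 row1 -> MISS (open row1); precharges=9

Answer: M M M M M M M M H M H M M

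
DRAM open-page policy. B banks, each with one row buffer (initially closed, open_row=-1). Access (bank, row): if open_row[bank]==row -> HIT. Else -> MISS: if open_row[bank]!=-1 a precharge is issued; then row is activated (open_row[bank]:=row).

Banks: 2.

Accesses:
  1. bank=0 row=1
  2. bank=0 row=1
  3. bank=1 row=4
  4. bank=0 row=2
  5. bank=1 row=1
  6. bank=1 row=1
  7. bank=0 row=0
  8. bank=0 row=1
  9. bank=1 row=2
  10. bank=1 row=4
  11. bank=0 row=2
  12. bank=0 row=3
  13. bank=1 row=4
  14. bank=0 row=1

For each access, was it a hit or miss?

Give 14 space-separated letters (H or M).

Acc 1: bank0 row1 -> MISS (open row1); precharges=0
Acc 2: bank0 row1 -> HIT
Acc 3: bank1 row4 -> MISS (open row4); precharges=0
Acc 4: bank0 row2 -> MISS (open row2); precharges=1
Acc 5: bank1 row1 -> MISS (open row1); precharges=2
Acc 6: bank1 row1 -> HIT
Acc 7: bank0 row0 -> MISS (open row0); precharges=3
Acc 8: bank0 row1 -> MISS (open row1); precharges=4
Acc 9: bank1 row2 -> MISS (open row2); precharges=5
Acc 10: bank1 row4 -> MISS (open row4); precharges=6
Acc 11: bank0 row2 -> MISS (open row2); precharges=7
Acc 12: bank0 row3 -> MISS (open row3); precharges=8
Acc 13: bank1 row4 -> HIT
Acc 14: bank0 row1 -> MISS (open row1); precharges=9

Answer: M H M M M H M M M M M M H M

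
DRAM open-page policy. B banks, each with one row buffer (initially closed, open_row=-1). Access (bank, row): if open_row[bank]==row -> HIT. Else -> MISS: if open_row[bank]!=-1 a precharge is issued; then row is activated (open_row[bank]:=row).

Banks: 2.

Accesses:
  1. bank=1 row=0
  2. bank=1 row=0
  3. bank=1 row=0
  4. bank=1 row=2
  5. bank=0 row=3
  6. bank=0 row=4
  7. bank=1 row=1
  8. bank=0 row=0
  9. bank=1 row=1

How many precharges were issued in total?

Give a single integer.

Acc 1: bank1 row0 -> MISS (open row0); precharges=0
Acc 2: bank1 row0 -> HIT
Acc 3: bank1 row0 -> HIT
Acc 4: bank1 row2 -> MISS (open row2); precharges=1
Acc 5: bank0 row3 -> MISS (open row3); precharges=1
Acc 6: bank0 row4 -> MISS (open row4); precharges=2
Acc 7: bank1 row1 -> MISS (open row1); precharges=3
Acc 8: bank0 row0 -> MISS (open row0); precharges=4
Acc 9: bank1 row1 -> HIT

Answer: 4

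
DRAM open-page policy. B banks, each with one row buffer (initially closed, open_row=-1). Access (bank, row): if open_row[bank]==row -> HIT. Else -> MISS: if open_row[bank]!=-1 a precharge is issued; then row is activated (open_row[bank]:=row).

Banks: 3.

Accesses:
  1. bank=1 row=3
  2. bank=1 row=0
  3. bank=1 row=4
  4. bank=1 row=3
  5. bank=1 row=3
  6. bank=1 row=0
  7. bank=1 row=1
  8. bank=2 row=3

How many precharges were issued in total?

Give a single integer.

Acc 1: bank1 row3 -> MISS (open row3); precharges=0
Acc 2: bank1 row0 -> MISS (open row0); precharges=1
Acc 3: bank1 row4 -> MISS (open row4); precharges=2
Acc 4: bank1 row3 -> MISS (open row3); precharges=3
Acc 5: bank1 row3 -> HIT
Acc 6: bank1 row0 -> MISS (open row0); precharges=4
Acc 7: bank1 row1 -> MISS (open row1); precharges=5
Acc 8: bank2 row3 -> MISS (open row3); precharges=5

Answer: 5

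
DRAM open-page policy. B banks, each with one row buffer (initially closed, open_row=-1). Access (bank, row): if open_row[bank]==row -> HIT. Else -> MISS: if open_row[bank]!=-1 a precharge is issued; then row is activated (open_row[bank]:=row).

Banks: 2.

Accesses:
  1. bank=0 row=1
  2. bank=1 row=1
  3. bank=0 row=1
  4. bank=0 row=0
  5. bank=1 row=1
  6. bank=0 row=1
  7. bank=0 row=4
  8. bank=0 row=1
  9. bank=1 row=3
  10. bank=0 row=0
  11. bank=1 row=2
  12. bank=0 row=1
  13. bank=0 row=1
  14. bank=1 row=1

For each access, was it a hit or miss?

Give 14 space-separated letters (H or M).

Acc 1: bank0 row1 -> MISS (open row1); precharges=0
Acc 2: bank1 row1 -> MISS (open row1); precharges=0
Acc 3: bank0 row1 -> HIT
Acc 4: bank0 row0 -> MISS (open row0); precharges=1
Acc 5: bank1 row1 -> HIT
Acc 6: bank0 row1 -> MISS (open row1); precharges=2
Acc 7: bank0 row4 -> MISS (open row4); precharges=3
Acc 8: bank0 row1 -> MISS (open row1); precharges=4
Acc 9: bank1 row3 -> MISS (open row3); precharges=5
Acc 10: bank0 row0 -> MISS (open row0); precharges=6
Acc 11: bank1 row2 -> MISS (open row2); precharges=7
Acc 12: bank0 row1 -> MISS (open row1); precharges=8
Acc 13: bank0 row1 -> HIT
Acc 14: bank1 row1 -> MISS (open row1); precharges=9

Answer: M M H M H M M M M M M M H M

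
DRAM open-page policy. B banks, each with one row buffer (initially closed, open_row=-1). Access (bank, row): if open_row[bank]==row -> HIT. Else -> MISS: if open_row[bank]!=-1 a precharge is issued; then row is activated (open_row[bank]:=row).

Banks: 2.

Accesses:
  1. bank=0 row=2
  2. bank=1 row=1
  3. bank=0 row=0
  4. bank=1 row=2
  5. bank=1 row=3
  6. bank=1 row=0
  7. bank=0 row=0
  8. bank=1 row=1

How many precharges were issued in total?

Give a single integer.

Acc 1: bank0 row2 -> MISS (open row2); precharges=0
Acc 2: bank1 row1 -> MISS (open row1); precharges=0
Acc 3: bank0 row0 -> MISS (open row0); precharges=1
Acc 4: bank1 row2 -> MISS (open row2); precharges=2
Acc 5: bank1 row3 -> MISS (open row3); precharges=3
Acc 6: bank1 row0 -> MISS (open row0); precharges=4
Acc 7: bank0 row0 -> HIT
Acc 8: bank1 row1 -> MISS (open row1); precharges=5

Answer: 5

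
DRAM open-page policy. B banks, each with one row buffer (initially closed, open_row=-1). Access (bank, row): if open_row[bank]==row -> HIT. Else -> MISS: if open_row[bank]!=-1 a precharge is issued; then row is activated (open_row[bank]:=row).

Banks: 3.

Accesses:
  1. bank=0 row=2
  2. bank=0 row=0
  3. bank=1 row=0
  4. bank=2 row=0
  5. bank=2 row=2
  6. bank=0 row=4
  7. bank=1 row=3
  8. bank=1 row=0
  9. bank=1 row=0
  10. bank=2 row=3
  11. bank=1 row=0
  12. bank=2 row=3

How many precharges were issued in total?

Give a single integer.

Answer: 6

Derivation:
Acc 1: bank0 row2 -> MISS (open row2); precharges=0
Acc 2: bank0 row0 -> MISS (open row0); precharges=1
Acc 3: bank1 row0 -> MISS (open row0); precharges=1
Acc 4: bank2 row0 -> MISS (open row0); precharges=1
Acc 5: bank2 row2 -> MISS (open row2); precharges=2
Acc 6: bank0 row4 -> MISS (open row4); precharges=3
Acc 7: bank1 row3 -> MISS (open row3); precharges=4
Acc 8: bank1 row0 -> MISS (open row0); precharges=5
Acc 9: bank1 row0 -> HIT
Acc 10: bank2 row3 -> MISS (open row3); precharges=6
Acc 11: bank1 row0 -> HIT
Acc 12: bank2 row3 -> HIT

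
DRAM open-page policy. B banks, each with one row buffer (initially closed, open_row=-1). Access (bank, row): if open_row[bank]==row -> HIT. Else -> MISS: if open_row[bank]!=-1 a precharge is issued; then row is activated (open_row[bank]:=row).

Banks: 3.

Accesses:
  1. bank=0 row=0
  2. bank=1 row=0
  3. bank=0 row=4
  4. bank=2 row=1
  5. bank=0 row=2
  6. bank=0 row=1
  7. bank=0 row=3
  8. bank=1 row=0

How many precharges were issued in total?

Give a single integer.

Answer: 4

Derivation:
Acc 1: bank0 row0 -> MISS (open row0); precharges=0
Acc 2: bank1 row0 -> MISS (open row0); precharges=0
Acc 3: bank0 row4 -> MISS (open row4); precharges=1
Acc 4: bank2 row1 -> MISS (open row1); precharges=1
Acc 5: bank0 row2 -> MISS (open row2); precharges=2
Acc 6: bank0 row1 -> MISS (open row1); precharges=3
Acc 7: bank0 row3 -> MISS (open row3); precharges=4
Acc 8: bank1 row0 -> HIT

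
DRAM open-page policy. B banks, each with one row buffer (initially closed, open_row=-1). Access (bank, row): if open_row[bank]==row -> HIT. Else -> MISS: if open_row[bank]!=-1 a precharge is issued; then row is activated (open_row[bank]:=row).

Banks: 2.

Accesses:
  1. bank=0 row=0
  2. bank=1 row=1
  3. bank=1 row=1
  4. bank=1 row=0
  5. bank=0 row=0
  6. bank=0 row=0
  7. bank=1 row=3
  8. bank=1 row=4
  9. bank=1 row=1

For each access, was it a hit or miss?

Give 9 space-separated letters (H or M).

Acc 1: bank0 row0 -> MISS (open row0); precharges=0
Acc 2: bank1 row1 -> MISS (open row1); precharges=0
Acc 3: bank1 row1 -> HIT
Acc 4: bank1 row0 -> MISS (open row0); precharges=1
Acc 5: bank0 row0 -> HIT
Acc 6: bank0 row0 -> HIT
Acc 7: bank1 row3 -> MISS (open row3); precharges=2
Acc 8: bank1 row4 -> MISS (open row4); precharges=3
Acc 9: bank1 row1 -> MISS (open row1); precharges=4

Answer: M M H M H H M M M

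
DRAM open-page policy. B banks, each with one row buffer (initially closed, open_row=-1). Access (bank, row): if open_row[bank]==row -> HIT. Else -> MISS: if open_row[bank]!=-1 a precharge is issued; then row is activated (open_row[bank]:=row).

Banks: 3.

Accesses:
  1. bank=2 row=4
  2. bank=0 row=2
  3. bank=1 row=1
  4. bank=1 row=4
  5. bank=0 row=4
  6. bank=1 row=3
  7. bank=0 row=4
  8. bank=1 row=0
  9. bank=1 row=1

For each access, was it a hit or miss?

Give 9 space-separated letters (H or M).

Answer: M M M M M M H M M

Derivation:
Acc 1: bank2 row4 -> MISS (open row4); precharges=0
Acc 2: bank0 row2 -> MISS (open row2); precharges=0
Acc 3: bank1 row1 -> MISS (open row1); precharges=0
Acc 4: bank1 row4 -> MISS (open row4); precharges=1
Acc 5: bank0 row4 -> MISS (open row4); precharges=2
Acc 6: bank1 row3 -> MISS (open row3); precharges=3
Acc 7: bank0 row4 -> HIT
Acc 8: bank1 row0 -> MISS (open row0); precharges=4
Acc 9: bank1 row1 -> MISS (open row1); precharges=5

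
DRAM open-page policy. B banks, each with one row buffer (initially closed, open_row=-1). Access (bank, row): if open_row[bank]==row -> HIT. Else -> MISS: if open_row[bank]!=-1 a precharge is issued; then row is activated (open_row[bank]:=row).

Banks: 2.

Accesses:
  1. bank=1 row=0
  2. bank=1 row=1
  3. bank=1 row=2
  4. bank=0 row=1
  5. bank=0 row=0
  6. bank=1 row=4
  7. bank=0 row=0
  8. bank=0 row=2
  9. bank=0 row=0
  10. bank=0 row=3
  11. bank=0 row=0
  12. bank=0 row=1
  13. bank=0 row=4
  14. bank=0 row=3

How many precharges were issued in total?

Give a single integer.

Answer: 11

Derivation:
Acc 1: bank1 row0 -> MISS (open row0); precharges=0
Acc 2: bank1 row1 -> MISS (open row1); precharges=1
Acc 3: bank1 row2 -> MISS (open row2); precharges=2
Acc 4: bank0 row1 -> MISS (open row1); precharges=2
Acc 5: bank0 row0 -> MISS (open row0); precharges=3
Acc 6: bank1 row4 -> MISS (open row4); precharges=4
Acc 7: bank0 row0 -> HIT
Acc 8: bank0 row2 -> MISS (open row2); precharges=5
Acc 9: bank0 row0 -> MISS (open row0); precharges=6
Acc 10: bank0 row3 -> MISS (open row3); precharges=7
Acc 11: bank0 row0 -> MISS (open row0); precharges=8
Acc 12: bank0 row1 -> MISS (open row1); precharges=9
Acc 13: bank0 row4 -> MISS (open row4); precharges=10
Acc 14: bank0 row3 -> MISS (open row3); precharges=11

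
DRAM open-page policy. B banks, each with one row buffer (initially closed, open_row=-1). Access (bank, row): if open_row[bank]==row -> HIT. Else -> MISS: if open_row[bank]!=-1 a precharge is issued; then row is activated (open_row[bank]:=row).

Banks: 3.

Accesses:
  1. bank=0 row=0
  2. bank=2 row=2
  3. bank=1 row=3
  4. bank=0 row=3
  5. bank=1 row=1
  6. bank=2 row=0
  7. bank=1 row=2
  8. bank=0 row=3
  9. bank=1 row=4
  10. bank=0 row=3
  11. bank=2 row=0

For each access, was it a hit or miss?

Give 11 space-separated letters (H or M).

Acc 1: bank0 row0 -> MISS (open row0); precharges=0
Acc 2: bank2 row2 -> MISS (open row2); precharges=0
Acc 3: bank1 row3 -> MISS (open row3); precharges=0
Acc 4: bank0 row3 -> MISS (open row3); precharges=1
Acc 5: bank1 row1 -> MISS (open row1); precharges=2
Acc 6: bank2 row0 -> MISS (open row0); precharges=3
Acc 7: bank1 row2 -> MISS (open row2); precharges=4
Acc 8: bank0 row3 -> HIT
Acc 9: bank1 row4 -> MISS (open row4); precharges=5
Acc 10: bank0 row3 -> HIT
Acc 11: bank2 row0 -> HIT

Answer: M M M M M M M H M H H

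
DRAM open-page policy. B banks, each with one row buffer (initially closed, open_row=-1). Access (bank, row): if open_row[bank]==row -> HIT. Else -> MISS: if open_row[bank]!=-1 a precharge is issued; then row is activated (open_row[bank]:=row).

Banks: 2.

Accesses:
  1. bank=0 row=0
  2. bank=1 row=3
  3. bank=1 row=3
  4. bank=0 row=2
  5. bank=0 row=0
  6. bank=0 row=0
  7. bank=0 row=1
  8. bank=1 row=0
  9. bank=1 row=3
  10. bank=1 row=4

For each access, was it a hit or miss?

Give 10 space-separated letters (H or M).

Acc 1: bank0 row0 -> MISS (open row0); precharges=0
Acc 2: bank1 row3 -> MISS (open row3); precharges=0
Acc 3: bank1 row3 -> HIT
Acc 4: bank0 row2 -> MISS (open row2); precharges=1
Acc 5: bank0 row0 -> MISS (open row0); precharges=2
Acc 6: bank0 row0 -> HIT
Acc 7: bank0 row1 -> MISS (open row1); precharges=3
Acc 8: bank1 row0 -> MISS (open row0); precharges=4
Acc 9: bank1 row3 -> MISS (open row3); precharges=5
Acc 10: bank1 row4 -> MISS (open row4); precharges=6

Answer: M M H M M H M M M M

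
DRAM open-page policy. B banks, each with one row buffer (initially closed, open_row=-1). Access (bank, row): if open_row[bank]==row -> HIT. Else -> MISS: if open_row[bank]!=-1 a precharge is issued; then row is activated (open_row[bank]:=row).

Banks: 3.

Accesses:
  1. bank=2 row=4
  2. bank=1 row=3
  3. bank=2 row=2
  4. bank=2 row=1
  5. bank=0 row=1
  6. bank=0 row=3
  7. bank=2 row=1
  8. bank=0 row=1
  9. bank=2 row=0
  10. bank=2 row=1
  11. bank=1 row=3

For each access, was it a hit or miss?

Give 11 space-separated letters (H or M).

Acc 1: bank2 row4 -> MISS (open row4); precharges=0
Acc 2: bank1 row3 -> MISS (open row3); precharges=0
Acc 3: bank2 row2 -> MISS (open row2); precharges=1
Acc 4: bank2 row1 -> MISS (open row1); precharges=2
Acc 5: bank0 row1 -> MISS (open row1); precharges=2
Acc 6: bank0 row3 -> MISS (open row3); precharges=3
Acc 7: bank2 row1 -> HIT
Acc 8: bank0 row1 -> MISS (open row1); precharges=4
Acc 9: bank2 row0 -> MISS (open row0); precharges=5
Acc 10: bank2 row1 -> MISS (open row1); precharges=6
Acc 11: bank1 row3 -> HIT

Answer: M M M M M M H M M M H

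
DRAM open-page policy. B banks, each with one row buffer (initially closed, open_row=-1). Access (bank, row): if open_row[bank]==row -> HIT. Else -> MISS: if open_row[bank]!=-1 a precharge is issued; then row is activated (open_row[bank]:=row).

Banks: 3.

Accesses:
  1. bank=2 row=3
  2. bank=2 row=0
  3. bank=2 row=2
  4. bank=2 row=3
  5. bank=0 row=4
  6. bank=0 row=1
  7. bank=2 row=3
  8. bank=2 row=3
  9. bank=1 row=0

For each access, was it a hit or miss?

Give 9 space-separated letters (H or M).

Answer: M M M M M M H H M

Derivation:
Acc 1: bank2 row3 -> MISS (open row3); precharges=0
Acc 2: bank2 row0 -> MISS (open row0); precharges=1
Acc 3: bank2 row2 -> MISS (open row2); precharges=2
Acc 4: bank2 row3 -> MISS (open row3); precharges=3
Acc 5: bank0 row4 -> MISS (open row4); precharges=3
Acc 6: bank0 row1 -> MISS (open row1); precharges=4
Acc 7: bank2 row3 -> HIT
Acc 8: bank2 row3 -> HIT
Acc 9: bank1 row0 -> MISS (open row0); precharges=4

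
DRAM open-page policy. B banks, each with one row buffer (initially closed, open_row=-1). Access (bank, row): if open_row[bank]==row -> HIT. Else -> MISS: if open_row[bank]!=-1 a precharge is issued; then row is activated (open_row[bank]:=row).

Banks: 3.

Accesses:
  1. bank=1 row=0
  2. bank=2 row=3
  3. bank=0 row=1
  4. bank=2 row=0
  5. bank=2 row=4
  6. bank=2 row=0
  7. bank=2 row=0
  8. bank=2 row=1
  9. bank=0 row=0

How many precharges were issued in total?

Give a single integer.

Acc 1: bank1 row0 -> MISS (open row0); precharges=0
Acc 2: bank2 row3 -> MISS (open row3); precharges=0
Acc 3: bank0 row1 -> MISS (open row1); precharges=0
Acc 4: bank2 row0 -> MISS (open row0); precharges=1
Acc 5: bank2 row4 -> MISS (open row4); precharges=2
Acc 6: bank2 row0 -> MISS (open row0); precharges=3
Acc 7: bank2 row0 -> HIT
Acc 8: bank2 row1 -> MISS (open row1); precharges=4
Acc 9: bank0 row0 -> MISS (open row0); precharges=5

Answer: 5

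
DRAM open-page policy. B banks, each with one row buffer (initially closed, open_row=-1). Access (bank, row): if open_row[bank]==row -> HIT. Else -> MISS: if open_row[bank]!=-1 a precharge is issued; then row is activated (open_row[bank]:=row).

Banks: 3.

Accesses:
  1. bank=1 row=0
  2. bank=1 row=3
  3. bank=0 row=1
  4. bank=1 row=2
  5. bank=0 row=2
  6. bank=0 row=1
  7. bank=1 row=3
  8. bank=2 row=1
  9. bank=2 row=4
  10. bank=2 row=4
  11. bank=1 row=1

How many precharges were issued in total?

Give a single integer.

Acc 1: bank1 row0 -> MISS (open row0); precharges=0
Acc 2: bank1 row3 -> MISS (open row3); precharges=1
Acc 3: bank0 row1 -> MISS (open row1); precharges=1
Acc 4: bank1 row2 -> MISS (open row2); precharges=2
Acc 5: bank0 row2 -> MISS (open row2); precharges=3
Acc 6: bank0 row1 -> MISS (open row1); precharges=4
Acc 7: bank1 row3 -> MISS (open row3); precharges=5
Acc 8: bank2 row1 -> MISS (open row1); precharges=5
Acc 9: bank2 row4 -> MISS (open row4); precharges=6
Acc 10: bank2 row4 -> HIT
Acc 11: bank1 row1 -> MISS (open row1); precharges=7

Answer: 7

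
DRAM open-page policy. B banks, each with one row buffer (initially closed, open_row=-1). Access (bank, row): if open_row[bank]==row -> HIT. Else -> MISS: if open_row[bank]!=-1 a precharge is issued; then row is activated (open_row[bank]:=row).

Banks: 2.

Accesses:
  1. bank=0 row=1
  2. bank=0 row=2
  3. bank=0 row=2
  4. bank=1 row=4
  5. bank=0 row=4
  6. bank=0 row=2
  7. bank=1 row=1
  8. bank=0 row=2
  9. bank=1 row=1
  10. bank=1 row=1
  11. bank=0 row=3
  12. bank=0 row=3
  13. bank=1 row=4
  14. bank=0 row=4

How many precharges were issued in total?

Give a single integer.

Acc 1: bank0 row1 -> MISS (open row1); precharges=0
Acc 2: bank0 row2 -> MISS (open row2); precharges=1
Acc 3: bank0 row2 -> HIT
Acc 4: bank1 row4 -> MISS (open row4); precharges=1
Acc 5: bank0 row4 -> MISS (open row4); precharges=2
Acc 6: bank0 row2 -> MISS (open row2); precharges=3
Acc 7: bank1 row1 -> MISS (open row1); precharges=4
Acc 8: bank0 row2 -> HIT
Acc 9: bank1 row1 -> HIT
Acc 10: bank1 row1 -> HIT
Acc 11: bank0 row3 -> MISS (open row3); precharges=5
Acc 12: bank0 row3 -> HIT
Acc 13: bank1 row4 -> MISS (open row4); precharges=6
Acc 14: bank0 row4 -> MISS (open row4); precharges=7

Answer: 7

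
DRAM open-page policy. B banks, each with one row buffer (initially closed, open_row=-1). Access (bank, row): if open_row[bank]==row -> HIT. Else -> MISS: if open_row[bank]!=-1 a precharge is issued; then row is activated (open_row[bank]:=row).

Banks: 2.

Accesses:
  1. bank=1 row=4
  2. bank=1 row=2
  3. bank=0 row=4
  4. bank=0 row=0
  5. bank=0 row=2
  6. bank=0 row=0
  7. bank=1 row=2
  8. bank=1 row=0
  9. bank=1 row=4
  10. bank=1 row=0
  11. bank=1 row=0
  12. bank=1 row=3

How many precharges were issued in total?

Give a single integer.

Acc 1: bank1 row4 -> MISS (open row4); precharges=0
Acc 2: bank1 row2 -> MISS (open row2); precharges=1
Acc 3: bank0 row4 -> MISS (open row4); precharges=1
Acc 4: bank0 row0 -> MISS (open row0); precharges=2
Acc 5: bank0 row2 -> MISS (open row2); precharges=3
Acc 6: bank0 row0 -> MISS (open row0); precharges=4
Acc 7: bank1 row2 -> HIT
Acc 8: bank1 row0 -> MISS (open row0); precharges=5
Acc 9: bank1 row4 -> MISS (open row4); precharges=6
Acc 10: bank1 row0 -> MISS (open row0); precharges=7
Acc 11: bank1 row0 -> HIT
Acc 12: bank1 row3 -> MISS (open row3); precharges=8

Answer: 8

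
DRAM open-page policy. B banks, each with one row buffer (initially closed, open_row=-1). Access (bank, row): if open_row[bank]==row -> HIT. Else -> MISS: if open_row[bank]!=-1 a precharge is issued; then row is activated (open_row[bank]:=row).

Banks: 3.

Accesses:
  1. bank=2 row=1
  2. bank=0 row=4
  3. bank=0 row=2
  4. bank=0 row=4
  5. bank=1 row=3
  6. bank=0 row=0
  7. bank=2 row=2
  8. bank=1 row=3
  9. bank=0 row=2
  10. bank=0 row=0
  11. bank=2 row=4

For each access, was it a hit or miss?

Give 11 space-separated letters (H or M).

Answer: M M M M M M M H M M M

Derivation:
Acc 1: bank2 row1 -> MISS (open row1); precharges=0
Acc 2: bank0 row4 -> MISS (open row4); precharges=0
Acc 3: bank0 row2 -> MISS (open row2); precharges=1
Acc 4: bank0 row4 -> MISS (open row4); precharges=2
Acc 5: bank1 row3 -> MISS (open row3); precharges=2
Acc 6: bank0 row0 -> MISS (open row0); precharges=3
Acc 7: bank2 row2 -> MISS (open row2); precharges=4
Acc 8: bank1 row3 -> HIT
Acc 9: bank0 row2 -> MISS (open row2); precharges=5
Acc 10: bank0 row0 -> MISS (open row0); precharges=6
Acc 11: bank2 row4 -> MISS (open row4); precharges=7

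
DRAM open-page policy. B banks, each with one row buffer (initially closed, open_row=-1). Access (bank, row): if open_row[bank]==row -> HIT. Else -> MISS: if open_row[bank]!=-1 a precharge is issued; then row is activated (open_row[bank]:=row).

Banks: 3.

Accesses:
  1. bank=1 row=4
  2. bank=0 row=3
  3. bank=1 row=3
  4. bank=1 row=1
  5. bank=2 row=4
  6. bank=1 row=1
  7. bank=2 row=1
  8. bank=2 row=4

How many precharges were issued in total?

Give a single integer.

Answer: 4

Derivation:
Acc 1: bank1 row4 -> MISS (open row4); precharges=0
Acc 2: bank0 row3 -> MISS (open row3); precharges=0
Acc 3: bank1 row3 -> MISS (open row3); precharges=1
Acc 4: bank1 row1 -> MISS (open row1); precharges=2
Acc 5: bank2 row4 -> MISS (open row4); precharges=2
Acc 6: bank1 row1 -> HIT
Acc 7: bank2 row1 -> MISS (open row1); precharges=3
Acc 8: bank2 row4 -> MISS (open row4); precharges=4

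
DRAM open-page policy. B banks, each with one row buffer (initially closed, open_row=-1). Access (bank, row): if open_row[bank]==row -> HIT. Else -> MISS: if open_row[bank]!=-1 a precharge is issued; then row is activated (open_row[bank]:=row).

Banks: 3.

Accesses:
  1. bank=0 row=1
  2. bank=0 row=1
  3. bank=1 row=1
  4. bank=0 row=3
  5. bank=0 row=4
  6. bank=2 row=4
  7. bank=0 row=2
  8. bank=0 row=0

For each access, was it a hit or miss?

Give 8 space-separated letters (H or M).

Answer: M H M M M M M M

Derivation:
Acc 1: bank0 row1 -> MISS (open row1); precharges=0
Acc 2: bank0 row1 -> HIT
Acc 3: bank1 row1 -> MISS (open row1); precharges=0
Acc 4: bank0 row3 -> MISS (open row3); precharges=1
Acc 5: bank0 row4 -> MISS (open row4); precharges=2
Acc 6: bank2 row4 -> MISS (open row4); precharges=2
Acc 7: bank0 row2 -> MISS (open row2); precharges=3
Acc 8: bank0 row0 -> MISS (open row0); precharges=4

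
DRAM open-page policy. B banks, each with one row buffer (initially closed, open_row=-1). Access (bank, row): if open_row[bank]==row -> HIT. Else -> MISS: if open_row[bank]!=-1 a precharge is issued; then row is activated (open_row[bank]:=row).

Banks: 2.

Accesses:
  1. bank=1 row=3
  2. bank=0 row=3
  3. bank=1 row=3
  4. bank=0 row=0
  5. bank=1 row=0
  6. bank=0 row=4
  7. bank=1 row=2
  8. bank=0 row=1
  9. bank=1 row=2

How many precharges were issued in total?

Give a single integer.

Answer: 5

Derivation:
Acc 1: bank1 row3 -> MISS (open row3); precharges=0
Acc 2: bank0 row3 -> MISS (open row3); precharges=0
Acc 3: bank1 row3 -> HIT
Acc 4: bank0 row0 -> MISS (open row0); precharges=1
Acc 5: bank1 row0 -> MISS (open row0); precharges=2
Acc 6: bank0 row4 -> MISS (open row4); precharges=3
Acc 7: bank1 row2 -> MISS (open row2); precharges=4
Acc 8: bank0 row1 -> MISS (open row1); precharges=5
Acc 9: bank1 row2 -> HIT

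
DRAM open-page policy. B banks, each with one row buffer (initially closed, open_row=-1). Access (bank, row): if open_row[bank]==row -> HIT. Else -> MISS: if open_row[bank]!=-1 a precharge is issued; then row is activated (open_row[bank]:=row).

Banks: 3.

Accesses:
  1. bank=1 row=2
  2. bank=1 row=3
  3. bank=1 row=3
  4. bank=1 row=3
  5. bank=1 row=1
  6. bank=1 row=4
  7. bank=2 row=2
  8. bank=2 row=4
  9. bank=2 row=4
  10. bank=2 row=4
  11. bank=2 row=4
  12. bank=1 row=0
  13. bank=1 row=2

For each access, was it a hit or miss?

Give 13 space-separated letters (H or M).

Acc 1: bank1 row2 -> MISS (open row2); precharges=0
Acc 2: bank1 row3 -> MISS (open row3); precharges=1
Acc 3: bank1 row3 -> HIT
Acc 4: bank1 row3 -> HIT
Acc 5: bank1 row1 -> MISS (open row1); precharges=2
Acc 6: bank1 row4 -> MISS (open row4); precharges=3
Acc 7: bank2 row2 -> MISS (open row2); precharges=3
Acc 8: bank2 row4 -> MISS (open row4); precharges=4
Acc 9: bank2 row4 -> HIT
Acc 10: bank2 row4 -> HIT
Acc 11: bank2 row4 -> HIT
Acc 12: bank1 row0 -> MISS (open row0); precharges=5
Acc 13: bank1 row2 -> MISS (open row2); precharges=6

Answer: M M H H M M M M H H H M M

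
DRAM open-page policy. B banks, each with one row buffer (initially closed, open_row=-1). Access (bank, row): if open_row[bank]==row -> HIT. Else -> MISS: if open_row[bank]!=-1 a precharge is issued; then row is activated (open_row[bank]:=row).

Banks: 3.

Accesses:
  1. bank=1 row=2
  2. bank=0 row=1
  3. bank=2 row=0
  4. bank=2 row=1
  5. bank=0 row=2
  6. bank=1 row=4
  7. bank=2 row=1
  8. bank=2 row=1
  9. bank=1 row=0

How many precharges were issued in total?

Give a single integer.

Acc 1: bank1 row2 -> MISS (open row2); precharges=0
Acc 2: bank0 row1 -> MISS (open row1); precharges=0
Acc 3: bank2 row0 -> MISS (open row0); precharges=0
Acc 4: bank2 row1 -> MISS (open row1); precharges=1
Acc 5: bank0 row2 -> MISS (open row2); precharges=2
Acc 6: bank1 row4 -> MISS (open row4); precharges=3
Acc 7: bank2 row1 -> HIT
Acc 8: bank2 row1 -> HIT
Acc 9: bank1 row0 -> MISS (open row0); precharges=4

Answer: 4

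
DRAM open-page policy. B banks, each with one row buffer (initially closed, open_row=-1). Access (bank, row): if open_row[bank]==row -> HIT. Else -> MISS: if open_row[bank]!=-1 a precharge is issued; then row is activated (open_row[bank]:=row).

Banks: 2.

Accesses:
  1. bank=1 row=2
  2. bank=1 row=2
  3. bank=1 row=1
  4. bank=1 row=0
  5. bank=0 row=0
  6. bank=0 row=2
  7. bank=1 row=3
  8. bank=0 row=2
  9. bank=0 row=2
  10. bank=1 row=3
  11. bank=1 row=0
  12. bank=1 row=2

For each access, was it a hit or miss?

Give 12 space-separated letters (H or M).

Answer: M H M M M M M H H H M M

Derivation:
Acc 1: bank1 row2 -> MISS (open row2); precharges=0
Acc 2: bank1 row2 -> HIT
Acc 3: bank1 row1 -> MISS (open row1); precharges=1
Acc 4: bank1 row0 -> MISS (open row0); precharges=2
Acc 5: bank0 row0 -> MISS (open row0); precharges=2
Acc 6: bank0 row2 -> MISS (open row2); precharges=3
Acc 7: bank1 row3 -> MISS (open row3); precharges=4
Acc 8: bank0 row2 -> HIT
Acc 9: bank0 row2 -> HIT
Acc 10: bank1 row3 -> HIT
Acc 11: bank1 row0 -> MISS (open row0); precharges=5
Acc 12: bank1 row2 -> MISS (open row2); precharges=6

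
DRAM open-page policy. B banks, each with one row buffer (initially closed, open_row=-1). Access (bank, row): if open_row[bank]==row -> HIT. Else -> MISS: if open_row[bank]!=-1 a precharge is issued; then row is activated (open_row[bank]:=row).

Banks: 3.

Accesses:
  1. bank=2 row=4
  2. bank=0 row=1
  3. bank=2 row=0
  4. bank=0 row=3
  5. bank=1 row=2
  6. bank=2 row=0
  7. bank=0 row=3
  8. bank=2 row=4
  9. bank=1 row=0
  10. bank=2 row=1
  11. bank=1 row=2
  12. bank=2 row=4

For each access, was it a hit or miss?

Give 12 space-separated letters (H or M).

Answer: M M M M M H H M M M M M

Derivation:
Acc 1: bank2 row4 -> MISS (open row4); precharges=0
Acc 2: bank0 row1 -> MISS (open row1); precharges=0
Acc 3: bank2 row0 -> MISS (open row0); precharges=1
Acc 4: bank0 row3 -> MISS (open row3); precharges=2
Acc 5: bank1 row2 -> MISS (open row2); precharges=2
Acc 6: bank2 row0 -> HIT
Acc 7: bank0 row3 -> HIT
Acc 8: bank2 row4 -> MISS (open row4); precharges=3
Acc 9: bank1 row0 -> MISS (open row0); precharges=4
Acc 10: bank2 row1 -> MISS (open row1); precharges=5
Acc 11: bank1 row2 -> MISS (open row2); precharges=6
Acc 12: bank2 row4 -> MISS (open row4); precharges=7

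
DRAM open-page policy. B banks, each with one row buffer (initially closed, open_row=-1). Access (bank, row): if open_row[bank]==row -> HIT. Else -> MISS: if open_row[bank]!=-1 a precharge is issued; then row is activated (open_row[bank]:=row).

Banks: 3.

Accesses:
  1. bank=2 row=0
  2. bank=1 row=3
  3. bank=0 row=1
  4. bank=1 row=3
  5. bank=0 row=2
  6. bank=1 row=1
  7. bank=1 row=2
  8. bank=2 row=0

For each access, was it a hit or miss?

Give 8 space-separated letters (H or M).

Acc 1: bank2 row0 -> MISS (open row0); precharges=0
Acc 2: bank1 row3 -> MISS (open row3); precharges=0
Acc 3: bank0 row1 -> MISS (open row1); precharges=0
Acc 4: bank1 row3 -> HIT
Acc 5: bank0 row2 -> MISS (open row2); precharges=1
Acc 6: bank1 row1 -> MISS (open row1); precharges=2
Acc 7: bank1 row2 -> MISS (open row2); precharges=3
Acc 8: bank2 row0 -> HIT

Answer: M M M H M M M H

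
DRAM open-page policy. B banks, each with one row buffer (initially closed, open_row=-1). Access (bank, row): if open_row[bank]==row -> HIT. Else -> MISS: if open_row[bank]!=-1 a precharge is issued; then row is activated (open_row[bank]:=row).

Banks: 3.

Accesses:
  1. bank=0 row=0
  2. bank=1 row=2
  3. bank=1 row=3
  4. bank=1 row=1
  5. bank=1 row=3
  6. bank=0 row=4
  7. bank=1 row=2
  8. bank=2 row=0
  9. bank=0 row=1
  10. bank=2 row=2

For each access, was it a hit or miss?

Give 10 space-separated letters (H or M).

Acc 1: bank0 row0 -> MISS (open row0); precharges=0
Acc 2: bank1 row2 -> MISS (open row2); precharges=0
Acc 3: bank1 row3 -> MISS (open row3); precharges=1
Acc 4: bank1 row1 -> MISS (open row1); precharges=2
Acc 5: bank1 row3 -> MISS (open row3); precharges=3
Acc 6: bank0 row4 -> MISS (open row4); precharges=4
Acc 7: bank1 row2 -> MISS (open row2); precharges=5
Acc 8: bank2 row0 -> MISS (open row0); precharges=5
Acc 9: bank0 row1 -> MISS (open row1); precharges=6
Acc 10: bank2 row2 -> MISS (open row2); precharges=7

Answer: M M M M M M M M M M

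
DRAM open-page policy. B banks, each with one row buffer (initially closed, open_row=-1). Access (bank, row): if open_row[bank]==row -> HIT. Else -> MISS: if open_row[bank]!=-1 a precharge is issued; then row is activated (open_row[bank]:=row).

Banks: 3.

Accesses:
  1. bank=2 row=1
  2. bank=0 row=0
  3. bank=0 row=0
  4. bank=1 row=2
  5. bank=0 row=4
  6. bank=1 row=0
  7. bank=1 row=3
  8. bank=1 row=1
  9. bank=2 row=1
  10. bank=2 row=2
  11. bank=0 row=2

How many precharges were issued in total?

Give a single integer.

Acc 1: bank2 row1 -> MISS (open row1); precharges=0
Acc 2: bank0 row0 -> MISS (open row0); precharges=0
Acc 3: bank0 row0 -> HIT
Acc 4: bank1 row2 -> MISS (open row2); precharges=0
Acc 5: bank0 row4 -> MISS (open row4); precharges=1
Acc 6: bank1 row0 -> MISS (open row0); precharges=2
Acc 7: bank1 row3 -> MISS (open row3); precharges=3
Acc 8: bank1 row1 -> MISS (open row1); precharges=4
Acc 9: bank2 row1 -> HIT
Acc 10: bank2 row2 -> MISS (open row2); precharges=5
Acc 11: bank0 row2 -> MISS (open row2); precharges=6

Answer: 6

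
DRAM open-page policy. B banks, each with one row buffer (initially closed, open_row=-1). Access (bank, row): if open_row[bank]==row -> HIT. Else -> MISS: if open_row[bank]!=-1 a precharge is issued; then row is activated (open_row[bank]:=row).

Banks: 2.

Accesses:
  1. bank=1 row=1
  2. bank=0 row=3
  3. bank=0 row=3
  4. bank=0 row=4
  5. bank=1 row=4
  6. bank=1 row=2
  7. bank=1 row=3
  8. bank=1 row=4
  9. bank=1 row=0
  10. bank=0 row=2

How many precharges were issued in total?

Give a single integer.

Acc 1: bank1 row1 -> MISS (open row1); precharges=0
Acc 2: bank0 row3 -> MISS (open row3); precharges=0
Acc 3: bank0 row3 -> HIT
Acc 4: bank0 row4 -> MISS (open row4); precharges=1
Acc 5: bank1 row4 -> MISS (open row4); precharges=2
Acc 6: bank1 row2 -> MISS (open row2); precharges=3
Acc 7: bank1 row3 -> MISS (open row3); precharges=4
Acc 8: bank1 row4 -> MISS (open row4); precharges=5
Acc 9: bank1 row0 -> MISS (open row0); precharges=6
Acc 10: bank0 row2 -> MISS (open row2); precharges=7

Answer: 7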